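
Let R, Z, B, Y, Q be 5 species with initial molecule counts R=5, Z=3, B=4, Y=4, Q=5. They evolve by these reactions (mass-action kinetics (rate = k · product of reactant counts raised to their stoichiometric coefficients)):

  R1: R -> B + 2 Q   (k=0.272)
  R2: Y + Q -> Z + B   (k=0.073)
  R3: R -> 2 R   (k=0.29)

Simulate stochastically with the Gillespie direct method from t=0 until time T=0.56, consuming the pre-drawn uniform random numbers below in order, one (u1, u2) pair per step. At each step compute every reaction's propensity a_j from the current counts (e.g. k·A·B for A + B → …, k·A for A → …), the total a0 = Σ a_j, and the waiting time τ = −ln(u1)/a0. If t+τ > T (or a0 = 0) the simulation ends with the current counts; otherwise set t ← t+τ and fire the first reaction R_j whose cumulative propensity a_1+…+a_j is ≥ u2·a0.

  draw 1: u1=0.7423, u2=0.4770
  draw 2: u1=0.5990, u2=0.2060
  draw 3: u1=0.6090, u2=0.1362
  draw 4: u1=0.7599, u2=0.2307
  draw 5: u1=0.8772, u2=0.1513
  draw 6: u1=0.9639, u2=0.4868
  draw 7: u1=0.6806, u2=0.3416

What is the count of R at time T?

t=0.000: R=5 Z=3 B=4 Y=4 Q=5
Draw 1: a1=1.360, a2=1.460, a3=1.450, a0=4.270; τ=−ln(0.7423)/4.270=0.070 → t=0.070; u2·a0=0.4770·4.270=2.037; a1=1.360 < 2.037 ≤ a1+a2=2.820 → R2 fires; R=5 Z=4 B=5 Y=3 Q=4
Draw 2: a1=1.360, a2=0.876, a3=1.450, a0=3.686; τ=−ln(0.5990)/3.686=0.139 → t=0.209; u2·a0=0.2060·3.686=0.759 ≤ a1=1.360 → R1 fires; R=4 Z=4 B=6 Y=3 Q=6
Draw 3: a1=1.088, a2=1.314, a3=1.160, a0=3.562; τ=−ln(0.6090)/3.562=0.139 → t=0.348; u2·a0=0.1362·3.562=0.485 ≤ a1=1.088 → R1 fires; R=3 Z=4 B=7 Y=3 Q=8
Draw 4: a1=0.816, a2=1.752, a3=0.870, a0=3.438; τ=−ln(0.7599)/3.438=0.080 → t=0.428; u2·a0=0.2307·3.438=0.793 ≤ a1=0.816 → R1 fires; R=2 Z=4 B=8 Y=3 Q=10
Draw 5: a1=0.544, a2=2.190, a3=0.580, a0=3.314; τ=−ln(0.8772)/3.314=0.040 → t=0.467; u2·a0=0.1513·3.314=0.501 ≤ a1=0.544 → R1 fires; R=1 Z=4 B=9 Y=3 Q=12
Draw 6: a1=0.272, a2=2.628, a3=0.290, a0=3.190; τ=−ln(0.9639)/3.190=0.012 → t=0.479; u2·a0=0.4868·3.190=1.553; a1=0.272 < 1.553 ≤ a1+a2=2.900 → R2 fires; R=1 Z=5 B=10 Y=2 Q=11
Draw 7: a1=0.272, a2=1.606, a3=0.290, a0=2.168; τ=−ln(0.6806)/2.168=0.177 → t=0.656 > T=0.56: stop.
Read off R at T=0.56: 1

R at T = 1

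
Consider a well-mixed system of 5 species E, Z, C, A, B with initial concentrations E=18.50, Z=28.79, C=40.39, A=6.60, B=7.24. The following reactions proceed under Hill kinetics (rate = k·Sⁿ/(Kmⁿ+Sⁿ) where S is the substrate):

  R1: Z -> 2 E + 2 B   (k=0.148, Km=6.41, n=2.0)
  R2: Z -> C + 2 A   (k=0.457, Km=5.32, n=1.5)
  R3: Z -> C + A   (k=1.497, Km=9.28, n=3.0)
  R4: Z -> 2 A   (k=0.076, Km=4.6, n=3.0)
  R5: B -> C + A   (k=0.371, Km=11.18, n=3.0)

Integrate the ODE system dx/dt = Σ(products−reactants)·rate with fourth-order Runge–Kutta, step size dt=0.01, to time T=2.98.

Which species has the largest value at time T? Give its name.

RK4 with dt=0.01: 298 steps to T=2.98. Trajectory (selected grid times):
t=0.00: E=18.50 Z=28.79 C=40.39 A=6.60 B=7.24
t=0.33: E=18.59 Z=28.10 C=41.03 A=7.43 B=7.31
t=0.66: E=18.69 Z=27.41 C=41.68 A=8.26 B=7.37
t=0.99: E=18.78 Z=26.73 C=42.32 A=9.09 B=7.44
t=1.32: E=18.87 Z=26.05 C=42.96 A=9.92 B=7.50
t=1.66: E=18.97 Z=25.35 C=43.61 A=10.77 B=7.57
t=1.99: E=19.06 Z=24.67 C=44.25 A=11.60 B=7.63
t=2.32: E=19.15 Z=23.99 C=44.89 A=12.42 B=7.69
t=2.65: E=19.24 Z=23.32 C=45.52 A=13.24 B=7.75
t=2.98: E=19.33 Z=22.65 C=46.15 A=14.05 B=7.81
At T=2.98: E=19.33 Z=22.65 C=46.15 A=14.05 B=7.81; the largest is C.

Dominant species at T: C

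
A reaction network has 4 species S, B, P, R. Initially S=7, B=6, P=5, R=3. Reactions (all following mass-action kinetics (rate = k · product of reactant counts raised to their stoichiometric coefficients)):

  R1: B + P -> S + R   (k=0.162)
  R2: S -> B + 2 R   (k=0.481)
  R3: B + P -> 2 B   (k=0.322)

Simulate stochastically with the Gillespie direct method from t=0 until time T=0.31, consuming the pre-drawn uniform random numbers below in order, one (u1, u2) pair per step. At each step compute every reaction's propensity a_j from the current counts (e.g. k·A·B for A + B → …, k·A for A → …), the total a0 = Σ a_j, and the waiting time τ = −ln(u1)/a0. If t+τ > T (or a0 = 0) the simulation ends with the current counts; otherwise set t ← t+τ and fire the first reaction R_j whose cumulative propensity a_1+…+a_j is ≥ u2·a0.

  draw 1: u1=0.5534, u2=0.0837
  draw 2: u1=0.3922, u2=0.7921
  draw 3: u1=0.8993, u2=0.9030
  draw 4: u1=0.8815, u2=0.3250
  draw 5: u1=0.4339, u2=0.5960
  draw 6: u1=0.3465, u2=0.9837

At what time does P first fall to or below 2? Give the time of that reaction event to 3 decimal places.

Threshold first reached at t = 0.111

t=0.000: S=7 B=6 P=5 R=3
Draw 1: a1=4.860, a2=3.367, a3=9.660, a0=17.887; τ=−ln(0.5534)/17.887=0.033 → t=0.033; u2·a0=0.0837·17.887=1.497 ≤ a1=4.860 → R1 fires; S=8 B=5 P=4 R=4
Draw 2: a1=3.240, a2=3.848, a3=6.440, a0=13.528; τ=−ln(0.3922)/13.528=0.069 → t=0.102; u2·a0=0.7921·13.528=10.716; a1+a2=7.088 < 10.716 ≤ a1+…+a3=13.528 → R3 fires; S=8 B=6 P=3 R=4
Draw 3: a1=2.916, a2=3.848, a3=5.796, a0=12.560; τ=−ln(0.8993)/12.560=0.008 → t=0.111; u2·a0=0.9030·12.560=11.342; a1+a2=6.764 < 11.342 ≤ a1+…+a3=12.560 → R3 fires; S=8 B=7 P=2 R=4
Draw 4: a1=2.268, a2=3.848, a3=4.508, a0=10.624; τ=−ln(0.8815)/10.624=0.012 → t=0.123; u2·a0=0.3250·10.624=3.453; a1=2.268 < 3.453 ≤ a1+a2=6.116 → R2 fires; S=7 B=8 P=2 R=6
Draw 5: a1=2.592, a2=3.367, a3=5.152, a0=11.111; τ=−ln(0.4339)/11.111=0.075 → t=0.198; u2·a0=0.5960·11.111=6.622; a1+a2=5.959 < 6.622 ≤ a1+…+a3=11.111 → R3 fires; S=7 B=9 P=1 R=6
Draw 6: a1=1.458, a2=3.367, a3=2.898, a0=7.723; τ=−ln(0.3465)/7.723=0.137 → t=0.335 > T=0.31: stop.
P first becomes ≤ 2 when it reaches 2 at the event at t=0.111.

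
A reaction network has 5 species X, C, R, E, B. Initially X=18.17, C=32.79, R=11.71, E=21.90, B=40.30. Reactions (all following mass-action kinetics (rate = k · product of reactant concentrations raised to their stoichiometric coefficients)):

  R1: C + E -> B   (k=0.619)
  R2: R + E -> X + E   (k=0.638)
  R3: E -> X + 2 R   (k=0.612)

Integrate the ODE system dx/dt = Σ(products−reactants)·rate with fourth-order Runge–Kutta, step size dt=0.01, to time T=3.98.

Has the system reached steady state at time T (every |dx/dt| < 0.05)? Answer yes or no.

Steady state at T: yes

RK4 with dt=0.01: 398 steps to T=3.98. Trajectory (selected grid times):
t=0.00: X=18.17 C=32.79 R=11.71 E=21.90 B=40.30
t=0.44: X=27.40 C=12.13 R=5.43 E=0.26 B=60.96
t=0.88: X=27.52 C=11.90 R=5.36 E=0.01 B=61.19
t=1.33: X=27.53 C=11.89 R=5.36 E=0.00 B=61.20
t=1.77: X=27.53 C=11.89 R=5.36 E=0.00 B=61.20
t=2.21: X=27.53 C=11.89 R=5.36 E=0.00 B=61.20
t=2.65: X=27.53 C=11.89 R=5.36 E=0.00 B=61.20
t=3.10: X=27.53 C=11.89 R=5.36 E=0.00 B=61.20
t=3.54: X=27.53 C=11.89 R=5.36 E=0.00 B=61.20
t=3.98: X=27.53 C=11.89 R=5.36 E=0.00 B=61.20
Rates at T: R1=0.0000, R2=0.0000, R3=0.0000
dx/dt at T (Σ net stoichiometry × rate): X=+0.0000, C=-0.0000, R=-0.0000, E=-0.0000, B=+0.0000
Largest |dx/dt| is |-0.0000| (E) < 0.05 → steady.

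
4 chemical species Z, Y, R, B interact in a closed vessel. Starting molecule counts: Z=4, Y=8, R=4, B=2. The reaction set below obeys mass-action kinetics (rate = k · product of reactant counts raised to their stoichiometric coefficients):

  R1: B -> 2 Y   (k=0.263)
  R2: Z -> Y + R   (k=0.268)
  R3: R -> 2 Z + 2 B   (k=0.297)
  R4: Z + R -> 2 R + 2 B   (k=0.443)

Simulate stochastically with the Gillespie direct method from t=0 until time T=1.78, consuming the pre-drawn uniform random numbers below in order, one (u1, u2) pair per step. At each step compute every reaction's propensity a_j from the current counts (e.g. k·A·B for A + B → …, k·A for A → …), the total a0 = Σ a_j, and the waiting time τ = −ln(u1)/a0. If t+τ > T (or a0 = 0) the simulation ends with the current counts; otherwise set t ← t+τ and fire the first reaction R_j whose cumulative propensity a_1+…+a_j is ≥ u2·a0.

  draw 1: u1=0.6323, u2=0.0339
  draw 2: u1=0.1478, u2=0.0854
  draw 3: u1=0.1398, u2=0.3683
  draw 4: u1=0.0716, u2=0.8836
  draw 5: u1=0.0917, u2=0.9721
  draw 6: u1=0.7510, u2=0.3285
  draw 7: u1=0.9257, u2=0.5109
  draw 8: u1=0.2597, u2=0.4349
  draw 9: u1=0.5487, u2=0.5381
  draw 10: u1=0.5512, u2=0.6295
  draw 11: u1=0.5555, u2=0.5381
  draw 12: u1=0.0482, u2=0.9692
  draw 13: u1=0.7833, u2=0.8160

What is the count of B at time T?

t=0.000: Z=4 Y=8 R=4 B=2
Draw 1: a1=0.526, a2=1.072, a3=1.188, a4=7.088, a0=9.874; τ=−ln(0.6323)/9.874=0.046 → t=0.046; u2·a0=0.0339·9.874=0.335 ≤ a1=0.526 → R1 fires; Z=4 Y=10 R=4 B=1
Draw 2: a1=0.263, a2=1.072, a3=1.188, a4=7.088, a0=9.611; τ=−ln(0.1478)/9.611=0.199 → t=0.245; u2·a0=0.0854·9.611=0.821; a1=0.263 < 0.821 ≤ a1+a2=1.335 → R2 fires; Z=3 Y=11 R=5 B=1
Draw 3: a1=0.263, a2=0.804, a3=1.485, a4=6.645, a0=9.197; τ=−ln(0.1398)/9.197=0.214 → t=0.459; u2·a0=0.3683·9.197=3.387; a1+…+a3=2.552 < 3.387 ≤ a1+…+a4=9.197 → R4 fires; Z=2 Y=11 R=6 B=3
Draw 4: a1=0.789, a2=0.536, a3=1.782, a4=5.316, a0=8.423; τ=−ln(0.0716)/8.423=0.313 → t=0.772; u2·a0=0.8836·8.423=7.443; a1+…+a3=3.107 < 7.443 ≤ a1+…+a4=8.423 → R4 fires; Z=1 Y=11 R=7 B=5
Draw 5: a1=1.315, a2=0.268, a3=2.079, a4=3.101, a0=6.763; τ=−ln(0.0917)/6.763=0.353 → t=1.126; u2·a0=0.9721·6.763=6.574; a1+…+a3=3.662 < 6.574 ≤ a1+…+a4=6.763 → R4 fires; Z=0 Y=11 R=8 B=7
Draw 6: a1=1.841, a2=0.000, a3=2.376, a4=0.000, a0=4.217; τ=−ln(0.7510)/4.217=0.068 → t=1.193; u2·a0=0.3285·4.217=1.385 ≤ a1=1.841 → R1 fires; Z=0 Y=13 R=8 B=6
Draw 7: a1=1.578, a2=0.000, a3=2.376, a4=0.000, a0=3.954; τ=−ln(0.9257)/3.954=0.020 → t=1.213; u2·a0=0.5109·3.954=2.020; a1+a2=1.578 < 2.020 ≤ a1+…+a3=3.954 → R3 fires; Z=2 Y=13 R=7 B=8
Draw 8: a1=2.104, a2=0.536, a3=2.079, a4=6.202, a0=10.921; τ=−ln(0.2597)/10.921=0.123 → t=1.336; u2·a0=0.4349·10.921=4.750; a1+…+a3=4.719 < 4.750 ≤ a1+…+a4=10.921 → R4 fires; Z=1 Y=13 R=8 B=10
Draw 9: a1=2.630, a2=0.268, a3=2.376, a4=3.544, a0=8.818; τ=−ln(0.5487)/8.818=0.068 → t=1.405; u2·a0=0.5381·8.818=4.745; a1+a2=2.898 < 4.745 ≤ a1+…+a3=5.274 → R3 fires; Z=3 Y=13 R=7 B=12
Draw 10: a1=3.156, a2=0.804, a3=2.079, a4=9.303, a0=15.342; τ=−ln(0.5512)/15.342=0.039 → t=1.443; u2·a0=0.6295·15.342=9.658; a1+…+a3=6.039 < 9.658 ≤ a1+…+a4=15.342 → R4 fires; Z=2 Y=13 R=8 B=14
Draw 11: a1=3.682, a2=0.536, a3=2.376, a4=7.088, a0=13.682; τ=−ln(0.5555)/13.682=0.043 → t=1.486; u2·a0=0.5381·13.682=7.362; a1+…+a3=6.594 < 7.362 ≤ a1+…+a4=13.682 → R4 fires; Z=1 Y=13 R=9 B=16
Draw 12: a1=4.208, a2=0.268, a3=2.673, a4=3.987, a0=11.136; τ=−ln(0.0482)/11.136=0.272 → t=1.759; u2·a0=0.9692·11.136=10.793; a1+…+a3=7.149 < 10.793 ≤ a1+…+a4=11.136 → R4 fires; Z=0 Y=13 R=10 B=18
Draw 13: a1=4.734, a2=0.000, a3=2.970, a4=0.000, a0=7.704; τ=−ln(0.7833)/7.704=0.032 → t=1.790 > T=1.78: stop.
Read off B at T=1.78: 18

B at T = 18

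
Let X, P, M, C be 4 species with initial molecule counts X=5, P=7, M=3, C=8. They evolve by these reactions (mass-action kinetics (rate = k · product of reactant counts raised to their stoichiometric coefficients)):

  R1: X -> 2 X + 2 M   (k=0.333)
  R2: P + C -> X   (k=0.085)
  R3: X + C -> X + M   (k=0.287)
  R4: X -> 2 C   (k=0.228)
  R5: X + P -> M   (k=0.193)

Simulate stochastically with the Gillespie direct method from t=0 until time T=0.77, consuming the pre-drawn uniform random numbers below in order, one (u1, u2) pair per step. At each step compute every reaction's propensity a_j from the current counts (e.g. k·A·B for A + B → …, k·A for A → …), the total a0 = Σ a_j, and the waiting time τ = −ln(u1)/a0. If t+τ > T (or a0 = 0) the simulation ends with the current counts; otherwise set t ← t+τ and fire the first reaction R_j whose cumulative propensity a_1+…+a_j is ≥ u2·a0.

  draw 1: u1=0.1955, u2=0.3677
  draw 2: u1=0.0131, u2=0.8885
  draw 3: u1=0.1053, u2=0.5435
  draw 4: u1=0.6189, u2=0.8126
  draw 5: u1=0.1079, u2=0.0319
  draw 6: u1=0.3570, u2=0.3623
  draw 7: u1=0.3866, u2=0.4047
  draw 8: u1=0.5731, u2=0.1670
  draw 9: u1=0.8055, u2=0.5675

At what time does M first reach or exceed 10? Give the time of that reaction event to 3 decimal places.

Threshold first reached at t = 0.643

t=0.000: X=5 P=7 M=3 C=8
Draw 1: a1=1.665, a2=4.760, a3=11.480, a4=1.140, a5=6.755, a0=25.800; τ=−ln(0.1955)/25.800=0.063 → t=0.063; u2·a0=0.3677·25.800=9.487; a1+a2=6.425 < 9.487 ≤ a1+…+a3=17.905 → R3 fires; X=5 P=7 M=4 C=7
Draw 2: a1=1.665, a2=4.165, a3=10.045, a4=1.140, a5=6.755, a0=23.770; τ=−ln(0.0131)/23.770=0.182 → t=0.246; u2·a0=0.8885·23.770=21.120; a1+…+a4=17.015 < 21.120 ≤ a1+…+a5=23.770 → R5 fires; X=4 P=6 M=5 C=7
Draw 3: a1=1.332, a2=3.570, a3=8.036, a4=0.912, a5=4.632, a0=18.482; τ=−ln(0.1053)/18.482=0.122 → t=0.367; u2·a0=0.5435·18.482=10.045; a1+a2=4.902 < 10.045 ≤ a1+…+a3=12.938 → R3 fires; X=4 P=6 M=6 C=6
Draw 4: a1=1.332, a2=3.060, a3=6.888, a4=0.912, a5=4.632, a0=16.824; τ=−ln(0.6189)/16.824=0.029 → t=0.396; u2·a0=0.8126·16.824=13.671; a1+…+a4=12.192 < 13.671 ≤ a1+…+a5=16.824 → R5 fires; X=3 P=5 M=7 C=6
Draw 5: a1=0.999, a2=2.550, a3=5.166, a4=0.684, a5=2.895, a0=12.294; τ=−ln(0.1079)/12.294=0.181 → t=0.577; u2·a0=0.0319·12.294=0.392 ≤ a1=0.999 → R1 fires; X=4 P=5 M=9 C=6
Draw 6: a1=1.332, a2=2.550, a3=6.888, a4=0.912, a5=3.860, a0=15.542; τ=−ln(0.3570)/15.542=0.066 → t=0.643; u2·a0=0.3623·15.542=5.631; a1+a2=3.882 < 5.631 ≤ a1+…+a3=10.770 → R3 fires; X=4 P=5 M=10 C=5
Draw 7: a1=1.332, a2=2.125, a3=5.740, a4=0.912, a5=3.860, a0=13.969; τ=−ln(0.3866)/13.969=0.068 → t=0.711; u2·a0=0.4047·13.969=5.653; a1+a2=3.457 < 5.653 ≤ a1+…+a3=9.197 → R3 fires; X=4 P=5 M=11 C=4
Draw 8: a1=1.332, a2=1.700, a3=4.592, a4=0.912, a5=3.860, a0=12.396; τ=−ln(0.5731)/12.396=0.045 → t=0.756; u2·a0=0.1670·12.396=2.070; a1=1.332 < 2.070 ≤ a1+a2=3.032 → R2 fires; X=5 P=4 M=11 C=3
Draw 9: a1=1.665, a2=1.020, a3=4.305, a4=1.140, a5=3.860, a0=11.990; τ=−ln(0.8055)/11.990=0.018 → t=0.774 > T=0.77: stop.
M first becomes ≥ 10 when it reaches 10 at the event at t=0.643.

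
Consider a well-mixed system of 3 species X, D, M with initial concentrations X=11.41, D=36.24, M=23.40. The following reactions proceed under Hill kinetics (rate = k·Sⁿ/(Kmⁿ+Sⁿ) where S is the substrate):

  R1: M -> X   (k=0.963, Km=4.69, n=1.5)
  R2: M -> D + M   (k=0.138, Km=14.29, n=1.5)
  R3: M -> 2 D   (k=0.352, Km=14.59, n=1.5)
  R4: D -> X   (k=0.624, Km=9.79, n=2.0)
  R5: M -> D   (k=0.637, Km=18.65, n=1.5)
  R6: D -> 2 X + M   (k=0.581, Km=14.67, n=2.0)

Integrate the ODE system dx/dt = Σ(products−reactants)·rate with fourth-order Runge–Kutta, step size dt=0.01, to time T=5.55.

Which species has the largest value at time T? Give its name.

Dominant species at T: D

RK4 with dt=0.01: 555 steps to T=5.55. Trajectory (selected grid times):
t=0.00: X=11.41 D=36.24 M=23.40
t=0.62: X=12.94 D=36.15 M=22.79
t=1.23: X=14.44 D=36.05 M=22.19
t=1.85: X=15.96 D=35.94 M=21.60
t=2.47: X=17.48 D=35.82 M=21.01
t=3.08: X=18.97 D=35.70 M=20.44
t=3.70: X=20.48 D=35.56 M=19.86
t=4.32: X=21.99 D=35.42 M=19.30
t=4.93: X=23.47 D=35.27 M=18.75
t=5.55: X=24.97 D=35.10 M=18.21
At T=5.55: X=24.97 D=35.10 M=18.21; the largest is D.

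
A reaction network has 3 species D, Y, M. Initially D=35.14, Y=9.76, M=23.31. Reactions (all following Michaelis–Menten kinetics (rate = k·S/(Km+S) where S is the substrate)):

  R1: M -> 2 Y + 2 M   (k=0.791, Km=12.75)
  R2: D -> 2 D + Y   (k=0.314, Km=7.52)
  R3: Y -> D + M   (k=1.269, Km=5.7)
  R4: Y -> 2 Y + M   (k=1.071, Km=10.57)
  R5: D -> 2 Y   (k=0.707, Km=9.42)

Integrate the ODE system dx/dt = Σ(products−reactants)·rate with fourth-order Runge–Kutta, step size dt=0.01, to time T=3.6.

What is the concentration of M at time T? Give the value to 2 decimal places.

M at T = 30.60

RK4 with dt=0.01: 360 steps to T=3.6. Trajectory (selected grid times):
t=0.00: D=35.14 Y=9.76 M=23.31
t=0.40: D=35.35 Y=10.61 M=24.05
t=0.80: D=35.56 Y=11.46 M=24.81
t=1.20: D=35.78 Y=12.31 M=25.59
t=1.60: D=36.01 Y=13.17 M=26.39
t=2.00: D=36.25 Y=14.04 M=27.20
t=2.40: D=36.50 Y=14.91 M=28.03
t=2.80: D=36.74 Y=15.78 M=28.87
t=3.20: D=37.00 Y=16.66 M=29.73
t=3.60: D=37.26 Y=17.54 M=30.60
Read off M at T=3.6: 30.60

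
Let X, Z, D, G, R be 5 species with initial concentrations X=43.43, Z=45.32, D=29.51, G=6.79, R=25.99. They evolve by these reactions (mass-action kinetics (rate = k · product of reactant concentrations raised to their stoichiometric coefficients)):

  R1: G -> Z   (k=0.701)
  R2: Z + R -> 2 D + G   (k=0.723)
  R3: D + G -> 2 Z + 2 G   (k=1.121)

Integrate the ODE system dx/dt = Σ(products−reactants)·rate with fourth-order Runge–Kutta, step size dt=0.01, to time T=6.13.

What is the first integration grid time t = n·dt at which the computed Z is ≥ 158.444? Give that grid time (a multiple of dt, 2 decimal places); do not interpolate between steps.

Threshold first reached at t = 0.05

RK4 with dt=0.01: 613 steps to T=6.13. Trajectory (selected grid times):
t=0.00: X=43.43 Z=45.32 D=29.51 G=6.79 R=25.99
t=0.04: X=43.43 Z=138.28 D=18.23 G=86.17 R=2.90
t=0.05: X=43.43 Z=164.39 D=8.38 G=101.09 R=0.99
t=0.68: X=43.43 Z=224.22 D=0.00 G=72.36 R=0.00
t=1.36: X=43.43 Z=251.66 D=0.00 G=44.92 R=0.00
t=2.04: X=43.43 Z=268.69 D=0.00 G=27.89 R=0.00
t=2.72: X=43.43 Z=279.26 D=0.00 G=17.32 R=0.00
t=3.41: X=43.43 Z=285.91 D=0.00 G=10.67 R=0.00
t=4.09: X=43.43 Z=289.95 D=0.00 G=6.63 R=0.00
t=4.77: X=43.43 Z=292.47 D=0.00 G=4.11 R=0.00
t=5.45: X=43.43 Z=294.03 D=0.00 G=2.55 R=0.00
t=6.13: X=43.43 Z=294.99 D=0.00 G=1.59 R=0.00
Z(0.04)=138.280 < 158.444 but Z(0.05)=164.388 ≥ 158.444, so the first grid time is t=0.05.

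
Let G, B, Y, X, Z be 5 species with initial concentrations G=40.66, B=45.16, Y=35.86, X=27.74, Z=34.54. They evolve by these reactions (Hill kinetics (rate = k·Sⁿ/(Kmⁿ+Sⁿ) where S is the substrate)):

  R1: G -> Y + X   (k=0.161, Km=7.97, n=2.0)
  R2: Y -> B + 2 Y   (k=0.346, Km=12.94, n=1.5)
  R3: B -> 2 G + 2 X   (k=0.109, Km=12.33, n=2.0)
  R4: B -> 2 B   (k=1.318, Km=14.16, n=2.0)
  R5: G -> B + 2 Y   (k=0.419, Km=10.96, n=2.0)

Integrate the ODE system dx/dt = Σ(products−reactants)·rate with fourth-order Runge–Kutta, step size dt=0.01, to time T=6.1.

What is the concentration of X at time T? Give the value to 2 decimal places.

RK4 with dt=0.01: 610 steps to T=6.1. Trajectory (selected grid times):
t=0.00: G=40.66 B=45.16 Y=35.86 X=27.74 Z=34.54
t=0.68: G=40.43 B=46.37 Y=36.69 X=27.98 Z=34.54
t=1.36: G=40.20 B=47.58 Y=37.52 X=28.23 Z=34.54
t=2.03: G=39.97 B=48.78 Y=38.34 X=28.47 Z=34.54
t=2.71: G=39.74 B=50.00 Y=39.17 X=28.71 Z=34.54
t=3.39: G=39.51 B=51.22 Y=40.01 X=28.96 Z=34.54
t=4.07: G=39.28 B=52.45 Y=40.84 X=29.20 Z=34.54
t=4.74: G=39.05 B=53.66 Y=41.66 X=29.45 Z=34.54
t=5.42: G=38.82 B=54.90 Y=42.49 X=29.69 Z=34.54
t=6.10: G=38.60 B=56.13 Y=43.33 X=29.94 Z=34.54
Read off X at T=6.1: 29.94

X at T = 29.94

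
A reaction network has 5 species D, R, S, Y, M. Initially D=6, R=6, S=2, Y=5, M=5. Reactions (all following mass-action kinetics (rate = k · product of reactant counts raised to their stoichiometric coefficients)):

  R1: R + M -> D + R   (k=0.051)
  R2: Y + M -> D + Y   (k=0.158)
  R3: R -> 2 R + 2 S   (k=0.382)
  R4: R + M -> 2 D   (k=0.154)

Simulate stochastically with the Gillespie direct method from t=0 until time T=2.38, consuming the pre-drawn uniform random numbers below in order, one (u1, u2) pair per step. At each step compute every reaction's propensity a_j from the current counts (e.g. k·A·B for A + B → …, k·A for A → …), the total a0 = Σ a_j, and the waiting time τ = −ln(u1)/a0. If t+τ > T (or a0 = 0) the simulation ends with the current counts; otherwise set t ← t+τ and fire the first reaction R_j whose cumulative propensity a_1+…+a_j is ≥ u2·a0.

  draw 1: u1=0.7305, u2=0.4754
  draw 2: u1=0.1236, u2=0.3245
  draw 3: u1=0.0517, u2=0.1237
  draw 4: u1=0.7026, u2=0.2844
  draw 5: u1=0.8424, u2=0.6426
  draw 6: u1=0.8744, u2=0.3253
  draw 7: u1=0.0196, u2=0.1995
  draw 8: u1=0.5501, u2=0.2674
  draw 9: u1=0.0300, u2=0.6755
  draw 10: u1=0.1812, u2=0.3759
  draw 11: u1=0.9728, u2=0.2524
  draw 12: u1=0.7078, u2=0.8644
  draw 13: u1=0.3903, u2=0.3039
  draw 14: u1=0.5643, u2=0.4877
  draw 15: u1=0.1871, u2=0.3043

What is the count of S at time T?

S at T = 20

t=0.000: D=6 R=6 S=2 Y=5 M=5
Draw 1: a1=1.530, a2=3.950, a3=2.292, a4=4.620, a0=12.392; τ=−ln(0.7305)/12.392=0.025 → t=0.025; u2·a0=0.4754·12.392=5.891; a1+a2=5.480 < 5.891 ≤ a1+…+a3=7.772 → R3 fires; D=6 R=7 S=4 Y=5 M=5
Draw 2: a1=1.785, a2=3.950, a3=2.674, a4=5.390, a0=13.799; τ=−ln(0.1236)/13.799=0.152 → t=0.177; u2·a0=0.3245·13.799=4.478; a1=1.785 < 4.478 ≤ a1+a2=5.735 → R2 fires; D=7 R=7 S=4 Y=5 M=4
Draw 3: a1=1.428, a2=3.160, a3=2.674, a4=4.312, a0=11.574; τ=−ln(0.0517)/11.574=0.256 → t=0.433; u2·a0=0.1237·11.574=1.432; a1=1.428 < 1.432 ≤ a1+a2=4.588 → R2 fires; D=8 R=7 S=4 Y=5 M=3
Draw 4: a1=1.071, a2=2.370, a3=2.674, a4=3.234, a0=9.349; τ=−ln(0.7026)/9.349=0.038 → t=0.471; u2·a0=0.2844·9.349=2.659; a1=1.071 < 2.659 ≤ a1+a2=3.441 → R2 fires; D=9 R=7 S=4 Y=5 M=2
Draw 5: a1=0.714, a2=1.580, a3=2.674, a4=2.156, a0=7.124; τ=−ln(0.8424)/7.124=0.024 → t=0.495; u2·a0=0.6426·7.124=4.578; a1+a2=2.294 < 4.578 ≤ a1+…+a3=4.968 → R3 fires; D=9 R=8 S=6 Y=5 M=2
Draw 6: a1=0.816, a2=1.580, a3=3.056, a4=2.464, a0=7.916; τ=−ln(0.8744)/7.916=0.017 → t=0.512; u2·a0=0.3253·7.916=2.575; a1+a2=2.396 < 2.575 ≤ a1+…+a3=5.452 → R3 fires; D=9 R=9 S=8 Y=5 M=2
Draw 7: a1=0.918, a2=1.580, a3=3.438, a4=2.772, a0=8.708; τ=−ln(0.0196)/8.708=0.452 → t=0.963; u2·a0=0.1995·8.708=1.737; a1=0.918 < 1.737 ≤ a1+a2=2.498 → R2 fires; D=10 R=9 S=8 Y=5 M=1
Draw 8: a1=0.459, a2=0.790, a3=3.438, a4=1.386, a0=6.073; τ=−ln(0.5501)/6.073=0.098 → t=1.062; u2·a0=0.2674·6.073=1.624; a1+a2=1.249 < 1.624 ≤ a1+…+a3=4.687 → R3 fires; D=10 R=10 S=10 Y=5 M=1
Draw 9: a1=0.510, a2=0.790, a3=3.820, a4=1.540, a0=6.660; τ=−ln(0.0300)/6.660=0.527 → t=1.588; u2·a0=0.6755·6.660=4.499; a1+a2=1.300 < 4.499 ≤ a1+…+a3=5.120 → R3 fires; D=10 R=11 S=12 Y=5 M=1
Draw 10: a1=0.561, a2=0.790, a3=4.202, a4=1.694, a0=7.247; τ=−ln(0.1812)/7.247=0.236 → t=1.824; u2·a0=0.3759·7.247=2.724; a1+a2=1.351 < 2.724 ≤ a1+…+a3=5.553 → R3 fires; D=10 R=12 S=14 Y=5 M=1
Draw 11: a1=0.612, a2=0.790, a3=4.584, a4=1.848, a0=7.834; τ=−ln(0.9728)/7.834=0.004 → t=1.827; u2·a0=0.2524·7.834=1.977; a1+a2=1.402 < 1.977 ≤ a1+…+a3=5.986 → R3 fires; D=10 R=13 S=16 Y=5 M=1
Draw 12: a1=0.663, a2=0.790, a3=4.966, a4=2.002, a0=8.421; τ=−ln(0.7078)/8.421=0.041 → t=1.868; u2·a0=0.8644·8.421=7.279; a1+…+a3=6.419 < 7.279 ≤ a1+…+a4=8.421 → R4 fires; D=12 R=12 S=16 Y=5 M=0
Draw 13: a1=0.000, a2=0.000, a3=4.584, a4=0.000, a0=4.584; τ=−ln(0.3903)/4.584=0.205 → t=2.074; u2·a0=0.3039·4.584=1.393; a1+a2=0.000 < 1.393 ≤ a1+…+a3=4.584 → R3 fires; D=12 R=13 S=18 Y=5 M=0
Draw 14: a1=0.000, a2=0.000, a3=4.966, a4=0.000, a0=4.966; τ=−ln(0.5643)/4.966=0.115 → t=2.189; u2·a0=0.4877·4.966=2.422; a1+a2=0.000 < 2.422 ≤ a1+…+a3=4.966 → R3 fires; D=12 R=14 S=20 Y=5 M=0
Draw 15: a1=0.000, a2=0.000, a3=5.348, a4=0.000, a0=5.348; τ=−ln(0.1871)/5.348=0.313 → t=2.502 > T=2.38: stop.
Read off S at T=2.38: 20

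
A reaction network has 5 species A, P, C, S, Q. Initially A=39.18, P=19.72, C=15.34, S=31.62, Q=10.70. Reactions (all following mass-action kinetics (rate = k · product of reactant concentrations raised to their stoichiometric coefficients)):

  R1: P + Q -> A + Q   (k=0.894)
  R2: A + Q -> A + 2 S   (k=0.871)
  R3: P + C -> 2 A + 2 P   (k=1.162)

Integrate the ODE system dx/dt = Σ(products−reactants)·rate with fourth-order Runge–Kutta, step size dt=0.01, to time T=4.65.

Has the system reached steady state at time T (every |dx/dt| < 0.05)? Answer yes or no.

RK4 with dt=0.01: 465 steps to T=4.65. Trajectory (selected grid times):
t=0.00: A=39.18 P=19.72 C=15.34 S=31.62 Q=10.70
t=0.52: A=74.66 P=30.26 C=0.00 S=53.02 Q=0.00
t=1.03: A=74.66 P=30.26 C=0.00 S=53.02 Q=0.00
t=1.55: A=74.66 P=30.26 C=0.00 S=53.02 Q=0.00
t=2.07: A=74.66 P=30.26 C=0.00 S=53.02 Q=0.00
t=2.58: A=74.66 P=30.26 C=0.00 S=53.02 Q=0.00
t=3.10: A=74.66 P=30.26 C=0.00 S=53.02 Q=0.00
t=3.62: A=74.66 P=30.26 C=0.00 S=53.02 Q=0.00
t=4.13: A=74.66 P=30.26 C=0.00 S=53.02 Q=0.00
t=4.65: A=74.66 P=30.26 C=0.00 S=53.02 Q=0.00
Rates at T: R1=0.0000, R2=0.0000, R3=0.0000
dx/dt at T (Σ net stoichiometry × rate): A=+0.0000, P=+0.0000, C=-0.0000, S=+0.0000, Q=-0.0000
Largest |dx/dt| is |+0.0000| (A) < 0.05 → steady.

Steady state at T: yes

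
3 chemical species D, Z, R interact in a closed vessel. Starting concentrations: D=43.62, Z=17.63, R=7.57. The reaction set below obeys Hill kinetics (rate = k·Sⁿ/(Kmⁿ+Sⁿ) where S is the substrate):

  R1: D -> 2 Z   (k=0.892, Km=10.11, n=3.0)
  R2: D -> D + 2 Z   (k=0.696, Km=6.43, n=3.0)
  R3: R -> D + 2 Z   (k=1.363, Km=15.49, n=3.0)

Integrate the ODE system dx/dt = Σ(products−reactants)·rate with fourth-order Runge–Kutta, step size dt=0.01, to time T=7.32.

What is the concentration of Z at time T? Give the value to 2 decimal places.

Z at T = 42.40

RK4 with dt=0.01: 732 steps to T=7.32. Trajectory (selected grid times):
t=0.00: D=43.62 Z=17.63 R=7.57
t=0.81: D=43.02 Z=20.41 R=7.46
t=1.63: D=42.41 Z=23.21 R=7.35
t=2.44: D=41.80 Z=25.97 R=7.24
t=3.25: D=41.19 Z=28.71 R=7.14
t=4.07: D=40.57 Z=31.49 R=7.04
t=4.88: D=39.95 Z=34.22 R=6.95
t=5.69: D=39.33 Z=36.94 R=6.86
t=6.51: D=38.69 Z=39.69 R=6.77
t=7.32: D=38.07 Z=42.40 R=6.69
Read off Z at T=7.32: 42.40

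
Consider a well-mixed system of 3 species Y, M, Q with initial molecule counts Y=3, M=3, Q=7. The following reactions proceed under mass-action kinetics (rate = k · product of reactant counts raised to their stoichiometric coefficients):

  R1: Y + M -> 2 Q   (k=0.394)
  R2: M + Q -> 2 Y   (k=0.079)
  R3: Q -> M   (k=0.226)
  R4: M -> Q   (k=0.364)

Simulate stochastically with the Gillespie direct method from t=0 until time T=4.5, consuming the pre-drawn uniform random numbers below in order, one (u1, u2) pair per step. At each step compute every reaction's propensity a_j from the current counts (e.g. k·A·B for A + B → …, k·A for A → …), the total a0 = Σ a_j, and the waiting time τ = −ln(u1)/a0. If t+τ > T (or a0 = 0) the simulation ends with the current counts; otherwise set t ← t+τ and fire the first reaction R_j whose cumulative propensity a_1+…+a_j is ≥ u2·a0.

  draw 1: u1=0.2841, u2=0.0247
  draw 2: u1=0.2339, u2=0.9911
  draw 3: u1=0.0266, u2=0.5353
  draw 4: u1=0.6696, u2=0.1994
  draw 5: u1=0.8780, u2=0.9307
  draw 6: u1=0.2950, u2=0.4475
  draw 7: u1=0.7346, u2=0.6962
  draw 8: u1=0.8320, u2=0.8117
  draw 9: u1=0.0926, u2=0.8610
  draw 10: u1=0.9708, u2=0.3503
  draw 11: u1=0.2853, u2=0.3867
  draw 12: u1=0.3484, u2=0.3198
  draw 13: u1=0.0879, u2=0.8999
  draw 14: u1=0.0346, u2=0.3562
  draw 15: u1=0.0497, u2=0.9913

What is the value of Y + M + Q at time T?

Check how each reaction changes W = Y + M + Q (weight of products minus weight of reactants):
R1: Y + M -> 2 Q: (1·2) − (1·1 + 1·1) = 2 − 2 = 0
R2: M + Q -> 2 Y: (1·2) − (1·1 + 1·1) = 2 − 2 = 0
R3: Q -> M: (1·1) − (1·1) = 1 − 1 = 0
R4: M -> Q: (1·1) − (1·1) = 1 − 1 = 0
Every reaction leaves W unchanged, so W is conserved and no simulation is needed: W(T) = W(0) = 3 + 3 + 7 = 13

Value at T = 13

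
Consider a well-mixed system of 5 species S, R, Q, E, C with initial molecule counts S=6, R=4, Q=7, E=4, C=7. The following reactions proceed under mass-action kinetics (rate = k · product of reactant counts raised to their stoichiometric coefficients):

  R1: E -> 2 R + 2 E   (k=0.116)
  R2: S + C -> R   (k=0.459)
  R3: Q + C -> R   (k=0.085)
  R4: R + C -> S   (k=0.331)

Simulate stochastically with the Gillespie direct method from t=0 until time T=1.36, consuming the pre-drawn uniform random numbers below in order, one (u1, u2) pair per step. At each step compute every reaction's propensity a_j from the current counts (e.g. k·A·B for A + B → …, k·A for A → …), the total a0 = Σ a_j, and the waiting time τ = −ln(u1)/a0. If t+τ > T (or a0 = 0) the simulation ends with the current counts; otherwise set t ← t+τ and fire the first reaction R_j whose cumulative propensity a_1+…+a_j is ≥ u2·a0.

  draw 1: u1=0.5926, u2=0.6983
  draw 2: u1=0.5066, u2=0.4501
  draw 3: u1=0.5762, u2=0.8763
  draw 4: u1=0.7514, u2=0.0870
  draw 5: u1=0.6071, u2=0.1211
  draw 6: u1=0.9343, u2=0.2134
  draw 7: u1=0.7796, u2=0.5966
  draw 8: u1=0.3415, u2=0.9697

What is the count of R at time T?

R at T = 7

t=0.000: S=6 R=4 Q=7 E=4 C=7
Draw 1: a1=0.464, a2=19.278, a3=4.165, a4=9.268, a0=33.175; τ=−ln(0.5926)/33.175=0.016 → t=0.016; u2·a0=0.6983·33.175=23.166; a1+a2=19.742 < 23.166 ≤ a1+…+a3=23.907 → R3 fires; S=6 R=5 Q=6 E=4 C=6
Draw 2: a1=0.464, a2=16.524, a3=3.060, a4=9.930, a0=29.978; τ=−ln(0.5066)/29.978=0.023 → t=0.038; u2·a0=0.4501·29.978=13.493; a1=0.464 < 13.493 ≤ a1+a2=16.988 → R2 fires; S=5 R=6 Q=6 E=4 C=5
Draw 3: a1=0.464, a2=11.475, a3=2.550, a4=9.930, a0=24.419; τ=−ln(0.5762)/24.419=0.023 → t=0.061; u2·a0=0.8763·24.419=21.398; a1+…+a3=14.489 < 21.398 ≤ a1+…+a4=24.419 → R4 fires; S=6 R=5 Q=6 E=4 C=4
Draw 4: a1=0.464, a2=11.016, a3=2.040, a4=6.620, a0=20.140; τ=−ln(0.7514)/20.140=0.014 → t=0.075; u2·a0=0.0870·20.140=1.752; a1=0.464 < 1.752 ≤ a1+a2=11.480 → R2 fires; S=5 R=6 Q=6 E=4 C=3
Draw 5: a1=0.464, a2=6.885, a3=1.530, a4=5.958, a0=14.837; τ=−ln(0.6071)/14.837=0.034 → t=0.109; u2·a0=0.1211·14.837=1.797; a1=0.464 < 1.797 ≤ a1+a2=7.349 → R2 fires; S=4 R=7 Q=6 E=4 C=2
Draw 6: a1=0.464, a2=3.672, a3=1.020, a4=4.634, a0=9.790; τ=−ln(0.9343)/9.790=0.007 → t=0.116; u2·a0=0.2134·9.790=2.089; a1=0.464 < 2.089 ≤ a1+a2=4.136 → R2 fires; S=3 R=8 Q=6 E=4 C=1
Draw 7: a1=0.464, a2=1.377, a3=0.510, a4=2.648, a0=4.999; τ=−ln(0.7796)/4.999=0.050 → t=0.166; u2·a0=0.5966·4.999=2.982; a1+…+a3=2.351 < 2.982 ≤ a1+…+a4=4.999 → R4 fires; S=4 R=7 Q=6 E=4 C=0
Draw 8: a1=0.464, a2=0.000, a3=0.000, a4=0.000, a0=0.464; τ=−ln(0.3415)/0.464=2.316 → t=2.481 > T=1.36: stop.
Read off R at T=1.36: 7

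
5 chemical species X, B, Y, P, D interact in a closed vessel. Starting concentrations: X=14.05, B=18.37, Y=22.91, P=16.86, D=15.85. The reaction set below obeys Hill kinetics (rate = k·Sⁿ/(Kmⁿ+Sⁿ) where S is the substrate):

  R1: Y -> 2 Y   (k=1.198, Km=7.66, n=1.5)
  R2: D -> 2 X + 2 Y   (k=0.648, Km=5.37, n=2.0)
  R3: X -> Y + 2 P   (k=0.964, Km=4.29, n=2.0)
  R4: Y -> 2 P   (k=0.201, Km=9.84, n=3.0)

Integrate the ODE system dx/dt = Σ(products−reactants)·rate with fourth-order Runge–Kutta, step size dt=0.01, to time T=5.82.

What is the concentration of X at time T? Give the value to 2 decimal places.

X at T = 15.46

RK4 with dt=0.01: 582 steps to T=5.82. Trajectory (selected grid times):
t=0.00: X=14.05 B=18.37 Y=22.91 P=16.86 D=15.85
t=0.65: X=14.23 B=18.37 Y=24.77 P=18.25 D=15.47
t=1.29: X=14.40 B=18.37 Y=26.62 P=19.63 D=15.10
t=1.94: X=14.57 B=18.37 Y=28.49 P=21.03 D=14.73
t=2.59: X=14.74 B=18.37 Y=30.37 P=22.44 D=14.36
t=3.23: X=14.89 B=18.37 Y=32.23 P=23.82 D=14.00
t=3.88: X=15.04 B=18.37 Y=34.11 P=25.24 D=13.63
t=4.53: X=15.19 B=18.37 Y=36.00 P=26.65 D=13.27
t=5.17: X=15.33 B=18.37 Y=37.85 P=28.05 D=12.91
t=5.82: X=15.46 B=18.37 Y=39.74 P=29.47 D=12.56
Read off X at T=5.82: 15.46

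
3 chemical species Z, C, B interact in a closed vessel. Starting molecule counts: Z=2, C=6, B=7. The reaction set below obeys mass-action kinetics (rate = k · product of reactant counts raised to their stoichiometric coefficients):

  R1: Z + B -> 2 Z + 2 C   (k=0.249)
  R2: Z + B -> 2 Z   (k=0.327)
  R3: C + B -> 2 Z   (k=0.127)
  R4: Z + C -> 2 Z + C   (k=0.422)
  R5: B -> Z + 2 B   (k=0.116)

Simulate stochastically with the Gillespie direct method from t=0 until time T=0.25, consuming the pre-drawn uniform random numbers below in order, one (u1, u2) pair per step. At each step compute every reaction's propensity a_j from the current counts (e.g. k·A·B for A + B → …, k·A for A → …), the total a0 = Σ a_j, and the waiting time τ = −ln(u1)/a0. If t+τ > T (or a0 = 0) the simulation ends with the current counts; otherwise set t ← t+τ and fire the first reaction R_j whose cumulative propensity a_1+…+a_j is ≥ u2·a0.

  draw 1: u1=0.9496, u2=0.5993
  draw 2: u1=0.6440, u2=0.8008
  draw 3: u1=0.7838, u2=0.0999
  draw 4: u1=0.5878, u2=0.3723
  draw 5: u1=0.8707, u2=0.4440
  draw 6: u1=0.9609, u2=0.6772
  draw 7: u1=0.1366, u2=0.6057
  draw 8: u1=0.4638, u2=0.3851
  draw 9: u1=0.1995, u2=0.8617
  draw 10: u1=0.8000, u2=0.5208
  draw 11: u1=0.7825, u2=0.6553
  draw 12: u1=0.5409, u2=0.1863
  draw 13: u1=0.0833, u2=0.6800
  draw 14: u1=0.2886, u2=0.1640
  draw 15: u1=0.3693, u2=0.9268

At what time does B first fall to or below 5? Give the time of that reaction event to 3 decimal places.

Threshold first reached at t = 0.027

t=0.000: Z=2 C=6 B=7
Draw 1: a1=3.486, a2=4.578, a3=5.334, a4=5.064, a5=0.812, a0=19.274; τ=−ln(0.9496)/19.274=0.003 → t=0.003; u2·a0=0.5993·19.274=11.551; a1+a2=8.064 < 11.551 ≤ a1+…+a3=13.398 → R3 fires; Z=4 C=5 B=6
Draw 2: a1=5.976, a2=7.848, a3=3.810, a4=8.440, a5=0.696, a0=26.770; τ=−ln(0.6440)/26.770=0.016 → t=0.019; u2·a0=0.8008·26.770=21.437; a1+…+a3=17.634 < 21.437 ≤ a1+…+a4=26.074 → R4 fires; Z=5 C=5 B=6
Draw 3: a1=7.470, a2=9.810, a3=3.810, a4=10.550, a5=0.696, a0=32.336; τ=−ln(0.7838)/32.336=0.008 → t=0.027; u2·a0=0.0999·32.336=3.230 ≤ a1=7.470 → R1 fires; Z=6 C=7 B=5
Draw 4: a1=7.470, a2=9.810, a3=4.445, a4=17.724, a5=0.580, a0=40.029; τ=−ln(0.5878)/40.029=0.013 → t=0.040; u2·a0=0.3723·40.029=14.903; a1=7.470 < 14.903 ≤ a1+a2=17.280 → R2 fires; Z=7 C=7 B=4
Draw 5: a1=6.972, a2=9.156, a3=3.556, a4=20.678, a5=0.464, a0=40.826; τ=−ln(0.8707)/40.826=0.003 → t=0.043; u2·a0=0.4440·40.826=18.127; a1+a2=16.128 < 18.127 ≤ a1+…+a3=19.684 → R3 fires; Z=9 C=6 B=3
Draw 6: a1=6.723, a2=8.829, a3=2.286, a4=22.788, a5=0.348, a0=40.974; τ=−ln(0.9609)/40.974=0.001 → t=0.044; u2·a0=0.6772·40.974=27.748; a1+…+a3=17.838 < 27.748 ≤ a1+…+a4=40.626 → R4 fires; Z=10 C=6 B=3
Draw 7: a1=7.470, a2=9.810, a3=2.286, a4=25.320, a5=0.348, a0=45.234; τ=−ln(0.1366)/45.234=0.044 → t=0.088; u2·a0=0.6057·45.234=27.398; a1+…+a3=19.566 < 27.398 ≤ a1+…+a4=44.886 → R4 fires; Z=11 C=6 B=3
Draw 8: a1=8.217, a2=10.791, a3=2.286, a4=27.852, a5=0.348, a0=49.494; τ=−ln(0.4638)/49.494=0.016 → t=0.104; u2·a0=0.3851·49.494=19.060; a1+a2=19.008 < 19.060 ≤ a1+…+a3=21.294 → R3 fires; Z=13 C=5 B=2
Draw 9: a1=6.474, a2=8.502, a3=1.270, a4=27.430, a5=0.232, a0=43.908; τ=−ln(0.1995)/43.908=0.037 → t=0.141; u2·a0=0.8617·43.908=37.836; a1+…+a3=16.246 < 37.836 ≤ a1+…+a4=43.676 → R4 fires; Z=14 C=5 B=2
Draw 10: a1=6.972, a2=9.156, a3=1.270, a4=29.540, a5=0.232, a0=47.170; τ=−ln(0.8000)/47.170=0.005 → t=0.145; u2·a0=0.5208·47.170=24.566; a1+…+a3=17.398 < 24.566 ≤ a1+…+a4=46.938 → R4 fires; Z=15 C=5 B=2
Draw 11: a1=7.470, a2=9.810, a3=1.270, a4=31.650, a5=0.232, a0=50.432; τ=−ln(0.7825)/50.432=0.005 → t=0.150; u2·a0=0.6553·50.432=33.048; a1+…+a3=18.550 < 33.048 ≤ a1+…+a4=50.200 → R4 fires; Z=16 C=5 B=2
Draw 12: a1=7.968, a2=10.464, a3=1.270, a4=33.760, a5=0.232, a0=53.694; τ=−ln(0.5409)/53.694=0.011 → t=0.162; u2·a0=0.1863·53.694=10.003; a1=7.968 < 10.003 ≤ a1+a2=18.432 → R2 fires; Z=17 C=5 B=1
Draw 13: a1=4.233, a2=5.559, a3=0.635, a4=35.870, a5=0.116, a0=46.413; τ=−ln(0.0833)/46.413=0.054 → t=0.215; u2·a0=0.6800·46.413=31.561; a1+…+a3=10.427 < 31.561 ≤ a1+…+a4=46.297 → R4 fires; Z=18 C=5 B=1
Draw 14: a1=4.482, a2=5.886, a3=0.635, a4=37.980, a5=0.116, a0=49.099; τ=−ln(0.2886)/49.099=0.025 → t=0.240; u2·a0=0.1640·49.099=8.052; a1=4.482 < 8.052 ≤ a1+a2=10.368 → R2 fires; Z=19 C=5 B=0
Draw 15: a1=0.000, a2=0.000, a3=0.000, a4=40.090, a5=0.000, a0=40.090; τ=−ln(0.3693)/40.090=0.025 → t=0.265 > T=0.25: stop.
B first becomes ≤ 5 when it reaches 5 at the event at t=0.027.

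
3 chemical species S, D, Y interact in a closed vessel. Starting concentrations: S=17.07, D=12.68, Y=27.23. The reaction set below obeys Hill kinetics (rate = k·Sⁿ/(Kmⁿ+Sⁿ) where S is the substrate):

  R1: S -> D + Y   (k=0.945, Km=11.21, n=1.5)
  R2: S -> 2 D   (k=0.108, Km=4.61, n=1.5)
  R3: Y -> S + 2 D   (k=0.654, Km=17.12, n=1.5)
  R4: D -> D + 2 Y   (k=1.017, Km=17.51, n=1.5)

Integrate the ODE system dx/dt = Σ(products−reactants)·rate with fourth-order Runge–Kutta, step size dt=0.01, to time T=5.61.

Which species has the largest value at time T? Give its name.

RK4 with dt=0.01: 561 steps to T=5.61. Trajectory (selected grid times):
t=0.00: S=17.07 D=12.68 Y=27.23
t=0.62: S=16.90 D=13.72 Y=27.84
t=1.25: S=16.74 D=14.79 Y=28.49
t=1.87: S=16.58 D=15.84 Y=29.15
t=2.49: S=16.43 D=16.89 Y=29.85
t=3.12: S=16.28 D=17.97 Y=30.58
t=3.74: S=16.13 D=19.03 Y=31.32
t=4.36: S=16.00 D=20.10 Y=32.08
t=4.99: S=15.86 D=21.18 Y=32.88
t=5.61: S=15.73 D=22.26 Y=33.68
At T=5.61: S=15.73 D=22.26 Y=33.68; the largest is Y.

Dominant species at T: Y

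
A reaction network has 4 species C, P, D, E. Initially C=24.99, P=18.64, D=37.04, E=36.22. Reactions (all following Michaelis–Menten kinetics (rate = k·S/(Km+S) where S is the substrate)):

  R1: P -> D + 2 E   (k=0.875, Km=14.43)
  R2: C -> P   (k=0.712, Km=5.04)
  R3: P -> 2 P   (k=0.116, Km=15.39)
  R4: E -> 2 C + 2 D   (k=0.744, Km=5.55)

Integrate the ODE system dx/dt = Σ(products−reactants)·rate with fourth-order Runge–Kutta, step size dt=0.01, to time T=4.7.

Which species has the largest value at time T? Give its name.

Dominant species at T: D

RK4 with dt=0.01: 470 steps to T=4.7. Trajectory (selected grid times):
t=0.00: C=24.99 P=18.64 D=37.04 E=36.22
t=0.52: C=25.35 P=18.72 D=37.97 E=36.40
t=1.04: C=25.72 P=18.81 D=38.90 E=36.58
t=1.57: C=26.08 P=18.90 D=39.84 E=36.76
t=2.09: C=26.45 P=18.98 D=40.78 E=36.94
t=2.61: C=26.81 P=19.07 D=41.71 E=37.12
t=3.13: C=27.17 P=19.15 D=42.64 E=37.30
t=3.66: C=27.54 P=19.24 D=43.59 E=37.49
t=4.18: C=27.90 P=19.33 D=44.53 E=37.67
t=4.70: C=28.26 P=19.42 D=45.46 E=37.86
At T=4.7: C=28.26 P=19.42 D=45.46 E=37.86; the largest is D.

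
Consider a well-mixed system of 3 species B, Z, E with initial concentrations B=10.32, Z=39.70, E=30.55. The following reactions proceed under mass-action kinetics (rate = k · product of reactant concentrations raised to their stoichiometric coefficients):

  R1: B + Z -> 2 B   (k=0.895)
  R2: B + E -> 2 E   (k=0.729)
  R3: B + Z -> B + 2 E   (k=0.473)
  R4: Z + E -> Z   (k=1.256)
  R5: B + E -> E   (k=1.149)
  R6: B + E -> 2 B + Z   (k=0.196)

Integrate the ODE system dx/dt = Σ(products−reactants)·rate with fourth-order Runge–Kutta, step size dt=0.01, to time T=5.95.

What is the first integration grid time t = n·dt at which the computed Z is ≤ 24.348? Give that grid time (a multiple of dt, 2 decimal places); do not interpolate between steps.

RK4 with dt=0.01: 595 steps to T=5.95. Trajectory (selected grid times):
t=0.00: B=10.32 Z=39.70 E=30.55
t=0.04: B=8.74 Z=25.25 E=13.32
t=0.05: B=8.75 Z=22.61 E=12.08
t=0.66: B=0.79 Z=2.82 E=2.20
t=1.32: B=0.63 Z=1.63 E=0.92
t=1.98: B=0.55 Z=1.00 E=0.71
t=2.64: B=0.43 Z=0.67 E=0.63
t=3.31: B=0.31 Z=0.51 E=0.55
t=3.97: B=0.23 Z=0.41 E=0.48
t=4.63: B=0.17 Z=0.36 E=0.42
t=5.29: B=0.14 Z=0.32 E=0.36
t=5.95: B=0.11 Z=0.29 E=0.32
Z(0.04)=25.250 > 24.348 but Z(0.05)=22.607 ≤ 24.348, so the first grid time is t=0.05.

Threshold first reached at t = 0.05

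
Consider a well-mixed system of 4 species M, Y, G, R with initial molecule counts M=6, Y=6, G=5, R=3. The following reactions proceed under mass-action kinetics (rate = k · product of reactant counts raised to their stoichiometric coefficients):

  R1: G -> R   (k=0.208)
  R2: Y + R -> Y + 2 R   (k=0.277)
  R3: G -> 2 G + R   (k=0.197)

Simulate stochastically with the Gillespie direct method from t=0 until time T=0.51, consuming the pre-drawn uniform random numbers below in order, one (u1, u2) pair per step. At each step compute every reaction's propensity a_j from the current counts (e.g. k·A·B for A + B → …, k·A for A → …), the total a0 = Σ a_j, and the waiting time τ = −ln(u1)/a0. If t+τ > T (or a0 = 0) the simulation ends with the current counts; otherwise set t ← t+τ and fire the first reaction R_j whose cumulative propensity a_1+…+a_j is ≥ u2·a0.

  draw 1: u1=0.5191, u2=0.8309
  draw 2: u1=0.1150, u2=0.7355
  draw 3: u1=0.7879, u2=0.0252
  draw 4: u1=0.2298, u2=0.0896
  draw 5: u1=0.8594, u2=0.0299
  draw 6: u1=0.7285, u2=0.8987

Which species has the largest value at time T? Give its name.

Dominant species at T: R

t=0.000: M=6 Y=6 G=5 R=3
Draw 1: a1=1.040, a2=4.986, a3=0.985, a0=7.011; τ=−ln(0.5191)/7.011=0.094 → t=0.094; u2·a0=0.8309·7.011=5.825; a1=1.040 < 5.825 ≤ a1+a2=6.026 → R2 fires; M=6 Y=6 G=5 R=4
Draw 2: a1=1.040, a2=6.648, a3=0.985, a0=8.673; τ=−ln(0.1150)/8.673=0.249 → t=0.343; u2·a0=0.7355·8.673=6.379; a1=1.040 < 6.379 ≤ a1+a2=7.688 → R2 fires; M=6 Y=6 G=5 R=5
Draw 3: a1=1.040, a2=8.310, a3=0.985, a0=10.335; τ=−ln(0.7879)/10.335=0.023 → t=0.366; u2·a0=0.0252·10.335=0.260 ≤ a1=1.040 → R1 fires; M=6 Y=6 G=4 R=6
Draw 4: a1=0.832, a2=9.972, a3=0.788, a0=11.592; τ=−ln(0.2298)/11.592=0.127 → t=0.493; u2·a0=0.0896·11.592=1.039; a1=0.832 < 1.039 ≤ a1+a2=10.804 → R2 fires; M=6 Y=6 G=4 R=7
Draw 5: a1=0.832, a2=11.634, a3=0.788, a0=13.254; τ=−ln(0.8594)/13.254=0.011 → t=0.504; u2·a0=0.0299·13.254=0.396 ≤ a1=0.832 → R1 fires; M=6 Y=6 G=3 R=8
Draw 6: a1=0.624, a2=13.296, a3=0.591, a0=14.511; τ=−ln(0.7285)/14.511=0.022 → t=0.526 > T=0.51: stop.
At T=0.51: M=6 Y=6 G=3 R=8; the largest is R.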